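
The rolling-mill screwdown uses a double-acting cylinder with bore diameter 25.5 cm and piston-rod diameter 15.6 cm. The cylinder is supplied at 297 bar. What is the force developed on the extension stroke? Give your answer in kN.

Cap-side area A_cap = π/4 × (25.5 cm)² = 510.7 cm^2
F = P × A_cap = 297 bar × A_cap

F ≈ 1520 kN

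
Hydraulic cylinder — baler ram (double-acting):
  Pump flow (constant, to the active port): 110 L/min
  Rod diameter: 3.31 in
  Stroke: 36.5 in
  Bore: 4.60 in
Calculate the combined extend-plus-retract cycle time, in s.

t ≈ 8.04 s

Cap-side area A_cap = π/4 × (4.60 in)² = 16.62 in^2
Rod-side annular area A_ann = π/4 × (4.60² − 3.31²) = 8.014 in^2
t_ext = A_cap·L/Q = 5.422 s
t_ret = A_ann·L/Q = 2.615 s
t_cycle = t_ext + t_ret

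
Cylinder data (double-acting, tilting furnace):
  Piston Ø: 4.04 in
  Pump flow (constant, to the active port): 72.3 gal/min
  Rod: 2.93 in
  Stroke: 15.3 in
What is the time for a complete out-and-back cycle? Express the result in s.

t ≈ 1.04 s

Cap-side area A_cap = π/4 × (4.04 in)² = 12.82 in^2
Rod-side annular area A_ann = π/4 × (4.04² − 2.93²) = 6.076 in^2
t_ext = A_cap·L/Q = 0.7046 s
t_ret = A_ann·L/Q = 0.3340 s
t_cycle = t_ext + t_ret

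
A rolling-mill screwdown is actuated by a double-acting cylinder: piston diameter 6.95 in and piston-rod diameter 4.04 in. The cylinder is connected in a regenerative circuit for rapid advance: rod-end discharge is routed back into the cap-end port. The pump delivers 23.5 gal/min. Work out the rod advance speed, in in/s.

In regeneration the rod-end outflow joins the pump flow into the cap end, so the net volume the pump must supply per unit advance equals the rod cross-section area.
Rod cross-section A_rod = π/4 × (4.04 in)² = 12.82 in^2
v = Q_pump / A_rod

v ≈ 7.06 in/s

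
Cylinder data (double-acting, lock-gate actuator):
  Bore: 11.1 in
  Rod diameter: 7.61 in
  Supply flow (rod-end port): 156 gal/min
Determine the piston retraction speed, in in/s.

Rod-side annular area A_ann = π/4 × (11.1² − 7.61²) = 51.28 in^2
Flow into the rod-end port fills the annular volume.
v = Q / A

v ≈ 11.7 in/s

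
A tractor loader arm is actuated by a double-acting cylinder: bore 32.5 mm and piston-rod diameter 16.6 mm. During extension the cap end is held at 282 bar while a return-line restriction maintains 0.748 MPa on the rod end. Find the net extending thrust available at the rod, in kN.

Cap-side area A_cap = π/4 × (32.5 mm)² = 829.6 mm^2
Rod-side annular area A_ann = π/4 × (32.5² − 16.6²) = 613.2 mm^2
Net thrust = P_cap·A_cap − P_rod·A_ann = 23.39 kN − 0.4586 kN

F ≈ 22.9 kN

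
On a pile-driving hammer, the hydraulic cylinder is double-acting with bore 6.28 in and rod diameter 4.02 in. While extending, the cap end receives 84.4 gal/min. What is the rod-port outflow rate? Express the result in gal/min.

Q_out ≈ 49.8 gal/min

Cap-side area A_cap = π/4 × (6.28 in)² = 30.97 in^2
Rod-side annular area A_ann = π/4 × (6.28² − 4.02²) = 18.28 in^2
Piston speed v = Q_in/A_cap; rod-end outflow Q_out = v × A_ann = Q_in × A_ann/A_cap.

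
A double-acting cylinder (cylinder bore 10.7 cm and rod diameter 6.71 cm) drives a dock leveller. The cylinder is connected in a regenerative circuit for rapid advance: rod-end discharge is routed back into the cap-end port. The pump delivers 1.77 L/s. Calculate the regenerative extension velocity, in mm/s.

In regeneration the rod-end outflow joins the pump flow into the cap end, so the net volume the pump must supply per unit advance equals the rod cross-section area.
Rod cross-section A_rod = π/4 × (6.71 cm)² = 35.36 cm^2
v = Q_pump / A_rod

v ≈ 501 mm/s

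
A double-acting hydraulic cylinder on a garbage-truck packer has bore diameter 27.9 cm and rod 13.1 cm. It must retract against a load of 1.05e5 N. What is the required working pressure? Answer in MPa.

P ≈ 2.20 MPa

Rod-side annular area A_ann = π/4 × (27.9² − 13.1²) = 476.6 cm^2
Retraction: pressure acts on the annular area.
P = F / A = 1.05e5 N / A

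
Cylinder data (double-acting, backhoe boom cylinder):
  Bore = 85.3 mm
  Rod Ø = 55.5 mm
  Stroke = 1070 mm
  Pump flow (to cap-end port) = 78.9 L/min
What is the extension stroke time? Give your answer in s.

t ≈ 4.65 s

Cap-side area A_cap = π/4 × (85.3 mm)² = 5715 mm^2
Swept volume V = A × L; t = V / Q = A·L / Q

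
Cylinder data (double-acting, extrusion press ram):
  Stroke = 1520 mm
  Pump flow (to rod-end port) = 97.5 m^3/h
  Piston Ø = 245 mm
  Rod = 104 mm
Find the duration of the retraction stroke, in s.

Rod-side annular area A_ann = π/4 × (245² − 104²) = 38650 mm^2
Swept volume V = A × L; t = V / Q = A·L / Q

t ≈ 2.17 s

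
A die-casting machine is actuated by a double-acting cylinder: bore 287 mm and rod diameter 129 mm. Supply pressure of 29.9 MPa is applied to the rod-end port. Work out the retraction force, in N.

F ≈ 1.54e6 N

Rod-side annular area A_ann = π/4 × (287² − 129²) = 51620 mm^2
On retraction the pressure acts on the annular area (bore minus rod).
F = P × A_ann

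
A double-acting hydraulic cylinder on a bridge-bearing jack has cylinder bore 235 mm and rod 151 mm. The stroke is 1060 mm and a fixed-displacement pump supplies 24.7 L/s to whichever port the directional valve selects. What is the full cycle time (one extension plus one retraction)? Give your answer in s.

t ≈ 2.95 s

Cap-side area A_cap = π/4 × (235 mm)² = 43370 mm^2
Rod-side annular area A_ann = π/4 × (235² − 151²) = 25470 mm^2
t_ext = A_cap·L/Q = 1.861 s
t_ret = A_ann·L/Q = 1.093 s
t_cycle = t_ext + t_ret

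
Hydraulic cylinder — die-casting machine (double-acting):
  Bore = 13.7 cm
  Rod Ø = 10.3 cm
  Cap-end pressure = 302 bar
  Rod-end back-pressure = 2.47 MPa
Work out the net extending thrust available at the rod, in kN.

Cap-side area A_cap = π/4 × (13.7 cm)² = 147.4 cm^2
Rod-side annular area A_ann = π/4 × (13.7² − 10.3²) = 64.09 cm^2
Net thrust = P_cap·A_cap − P_rod·A_ann = 445.2 kN − 15.83 kN

F ≈ 429 kN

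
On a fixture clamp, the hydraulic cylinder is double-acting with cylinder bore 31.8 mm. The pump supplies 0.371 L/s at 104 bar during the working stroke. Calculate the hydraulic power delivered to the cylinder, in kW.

Hydraulic power = P × Q

W ≈ 3.86 kW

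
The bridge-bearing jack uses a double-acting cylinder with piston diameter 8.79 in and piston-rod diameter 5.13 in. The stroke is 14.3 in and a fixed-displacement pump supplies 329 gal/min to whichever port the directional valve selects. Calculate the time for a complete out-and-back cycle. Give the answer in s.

t ≈ 1.14 s

Cap-side area A_cap = π/4 × (8.79 in)² = 60.68 in^2
Rod-side annular area A_ann = π/4 × (8.79² − 5.13²) = 40.01 in^2
t_ext = A_cap·L/Q = 0.6851 s
t_ret = A_ann·L/Q = 0.4517 s
t_cycle = t_ext + t_ret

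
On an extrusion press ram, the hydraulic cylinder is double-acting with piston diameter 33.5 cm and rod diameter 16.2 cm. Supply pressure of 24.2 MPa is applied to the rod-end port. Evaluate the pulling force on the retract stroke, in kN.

F ≈ 1630 kN

Rod-side annular area A_ann = π/4 × (33.5² − 16.2²) = 675.3 cm^2
On retraction the pressure acts on the annular area (bore minus rod).
F = P × A_ann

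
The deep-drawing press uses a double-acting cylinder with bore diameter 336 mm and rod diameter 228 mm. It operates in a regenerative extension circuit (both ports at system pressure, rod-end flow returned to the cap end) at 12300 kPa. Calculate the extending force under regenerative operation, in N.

F ≈ 5.02e5 N

With equal pressure on both faces, forces on the annular region cancel; the net push is pressure × rod cross-section.
Rod cross-section A_rod = π/4 × (228 mm)² = 40830 mm^2
F = P × A_rod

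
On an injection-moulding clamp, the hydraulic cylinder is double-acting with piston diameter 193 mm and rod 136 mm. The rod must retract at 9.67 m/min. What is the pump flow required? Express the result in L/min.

Rod-side annular area A_ann = π/4 × (193² − 136²) = 14730 mm^2
Q = A × v

Q ≈ 142 L/min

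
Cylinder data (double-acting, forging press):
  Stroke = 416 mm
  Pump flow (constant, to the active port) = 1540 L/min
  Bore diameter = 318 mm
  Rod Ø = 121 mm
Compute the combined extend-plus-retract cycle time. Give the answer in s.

Cap-side area A_cap = π/4 × (318 mm)² = 79420 mm^2
Rod-side annular area A_ann = π/4 × (318² − 121²) = 67920 mm^2
t_ext = A_cap·L/Q = 1.287 s
t_ret = A_ann·L/Q = 1.101 s
t_cycle = t_ext + t_ret

t ≈ 2.39 s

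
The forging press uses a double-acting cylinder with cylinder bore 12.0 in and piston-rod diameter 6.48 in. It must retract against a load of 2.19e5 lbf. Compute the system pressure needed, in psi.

Rod-side annular area A_ann = π/4 × (12.0² − 6.48²) = 80.12 in^2
Retraction: pressure acts on the annular area.
P = F / A = 2.19e5 lbf / A

P ≈ 2730 psi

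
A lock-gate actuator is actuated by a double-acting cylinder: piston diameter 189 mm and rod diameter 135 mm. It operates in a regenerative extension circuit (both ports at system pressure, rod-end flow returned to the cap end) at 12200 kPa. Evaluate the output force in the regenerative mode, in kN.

With equal pressure on both faces, forces on the annular region cancel; the net push is pressure × rod cross-section.
Rod cross-section A_rod = π/4 × (135 mm)² = 14310 mm^2
F = P × A_rod

F ≈ 175 kN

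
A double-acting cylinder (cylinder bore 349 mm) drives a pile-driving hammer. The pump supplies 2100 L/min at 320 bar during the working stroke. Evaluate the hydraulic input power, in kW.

Hydraulic power = P × Q

W ≈ 1120 kW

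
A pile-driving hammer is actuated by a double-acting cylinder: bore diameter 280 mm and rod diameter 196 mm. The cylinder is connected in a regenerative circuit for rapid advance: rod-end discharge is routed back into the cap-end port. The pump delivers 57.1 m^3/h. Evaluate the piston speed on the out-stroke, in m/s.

In regeneration the rod-end outflow joins the pump flow into the cap end, so the net volume the pump must supply per unit advance equals the rod cross-section area.
Rod cross-section A_rod = π/4 × (196 mm)² = 30170 mm^2
v = Q_pump / A_rod

v ≈ 0.526 m/s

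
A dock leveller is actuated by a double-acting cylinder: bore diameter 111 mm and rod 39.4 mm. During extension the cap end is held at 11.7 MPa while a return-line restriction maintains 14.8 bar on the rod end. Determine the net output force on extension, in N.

F ≈ 1.01e5 N

Cap-side area A_cap = π/4 × (111 mm)² = 9677 mm^2
Rod-side annular area A_ann = π/4 × (111² − 39.4²) = 8458 mm^2
Net thrust = P_cap·A_cap − P_rod·A_ann = 1.132e5 N − 12520 N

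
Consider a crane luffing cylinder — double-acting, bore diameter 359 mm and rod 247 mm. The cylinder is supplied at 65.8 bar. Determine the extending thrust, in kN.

F ≈ 666 kN

Cap-side area A_cap = π/4 × (359 mm)² = 1.012e5 mm^2
F = P × A_cap = 65.8 bar × A_cap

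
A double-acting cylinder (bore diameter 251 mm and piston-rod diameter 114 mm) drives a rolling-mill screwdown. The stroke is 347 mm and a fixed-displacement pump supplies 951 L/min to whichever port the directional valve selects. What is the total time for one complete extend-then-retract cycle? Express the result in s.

Cap-side area A_cap = π/4 × (251 mm)² = 49480 mm^2
Rod-side annular area A_ann = π/4 × (251² − 114²) = 39270 mm^2
t_ext = A_cap·L/Q = 1.083 s
t_ret = A_ann·L/Q = 0.8598 s
t_cycle = t_ext + t_ret

t ≈ 1.94 s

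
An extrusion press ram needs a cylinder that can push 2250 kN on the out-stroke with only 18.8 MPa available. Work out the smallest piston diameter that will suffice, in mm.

Extension force acts on the full piston face: F = P × (π/4)D².
D = √(4F / (πP)) = √(4 × 2250 kN / (π × 18.8 MPa))

D ≈ 390 mm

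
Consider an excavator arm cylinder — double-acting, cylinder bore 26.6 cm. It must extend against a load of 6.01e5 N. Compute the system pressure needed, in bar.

Cap-side area A_cap = π/4 × (26.6 cm)² = 555.7 cm^2
P = F / A = 6.01e5 N / A

P ≈ 108 bar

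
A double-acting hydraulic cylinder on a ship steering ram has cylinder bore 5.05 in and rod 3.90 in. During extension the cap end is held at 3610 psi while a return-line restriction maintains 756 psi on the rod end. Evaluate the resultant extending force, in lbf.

F ≈ 66200 lbf

Cap-side area A_cap = π/4 × (5.05 in)² = 20.03 in^2
Rod-side annular area A_ann = π/4 × (5.05² − 3.90²) = 8.084 in^2
Net thrust = P_cap·A_cap − P_rod·A_ann = 72310 lbf − 6111 lbf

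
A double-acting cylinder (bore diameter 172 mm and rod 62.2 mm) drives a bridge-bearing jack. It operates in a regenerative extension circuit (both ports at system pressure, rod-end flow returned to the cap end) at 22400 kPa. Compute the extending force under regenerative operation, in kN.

F ≈ 68.1 kN

With equal pressure on both faces, forces on the annular region cancel; the net push is pressure × rod cross-section.
Rod cross-section A_rod = π/4 × (62.2 mm)² = 3039 mm^2
F = P × A_rod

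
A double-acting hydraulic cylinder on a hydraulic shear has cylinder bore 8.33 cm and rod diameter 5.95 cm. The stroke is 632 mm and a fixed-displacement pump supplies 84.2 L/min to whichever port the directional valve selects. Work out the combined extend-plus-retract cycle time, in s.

Cap-side area A_cap = π/4 × (8.33 cm)² = 54.50 cm^2
Rod-side annular area A_ann = π/4 × (8.33² − 5.95²) = 26.69 cm^2
t_ext = A_cap·L/Q = 2.454 s
t_ret = A_ann·L/Q = 1.202 s
t_cycle = t_ext + t_ret

t ≈ 3.66 s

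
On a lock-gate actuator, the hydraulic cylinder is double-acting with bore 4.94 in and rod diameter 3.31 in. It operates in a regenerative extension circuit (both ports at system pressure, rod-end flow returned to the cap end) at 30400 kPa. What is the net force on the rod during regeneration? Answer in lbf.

F ≈ 37900 lbf

With equal pressure on both faces, forces on the annular region cancel; the net push is pressure × rod cross-section.
Rod cross-section A_rod = π/4 × (3.31 in)² = 8.605 in^2
F = P × A_rod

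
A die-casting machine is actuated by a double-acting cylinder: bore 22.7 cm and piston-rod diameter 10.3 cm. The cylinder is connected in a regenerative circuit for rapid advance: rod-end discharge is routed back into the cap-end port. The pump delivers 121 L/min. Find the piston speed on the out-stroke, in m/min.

v ≈ 14.5 m/min

In regeneration the rod-end outflow joins the pump flow into the cap end, so the net volume the pump must supply per unit advance equals the rod cross-section area.
Rod cross-section A_rod = π/4 × (10.3 cm)² = 83.32 cm^2
v = Q_pump / A_rod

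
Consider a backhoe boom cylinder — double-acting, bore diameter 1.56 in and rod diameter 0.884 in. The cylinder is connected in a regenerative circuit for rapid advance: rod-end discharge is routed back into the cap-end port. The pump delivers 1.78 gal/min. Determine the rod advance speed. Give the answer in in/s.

In regeneration the rod-end outflow joins the pump flow into the cap end, so the net volume the pump must supply per unit advance equals the rod cross-section area.
Rod cross-section A_rod = π/4 × (0.884 in)² = 0.6138 in^2
v = Q_pump / A_rod

v ≈ 11.2 in/s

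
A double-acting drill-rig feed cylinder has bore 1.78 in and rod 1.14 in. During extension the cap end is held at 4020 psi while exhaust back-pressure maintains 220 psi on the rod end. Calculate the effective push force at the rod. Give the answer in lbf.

F ≈ 9680 lbf

Cap-side area A_cap = π/4 × (1.78 in)² = 2.488 in^2
Rod-side annular area A_ann = π/4 × (1.78² − 1.14²) = 1.468 in^2
Net thrust = P_cap·A_cap − P_rod·A_ann = 10000 lbf − 322.9 lbf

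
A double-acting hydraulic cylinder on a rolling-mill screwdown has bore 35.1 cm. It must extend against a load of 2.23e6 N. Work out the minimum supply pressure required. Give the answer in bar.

Cap-side area A_cap = π/4 × (35.1 cm)² = 967.6 cm^2
P = F / A = 2.23e6 N / A

P ≈ 230 bar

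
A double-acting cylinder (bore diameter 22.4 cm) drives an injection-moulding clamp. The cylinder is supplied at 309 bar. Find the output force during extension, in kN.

Cap-side area A_cap = π/4 × (22.4 cm)² = 394.1 cm^2
F = P × A_cap = 309 bar × A_cap

F ≈ 1220 kN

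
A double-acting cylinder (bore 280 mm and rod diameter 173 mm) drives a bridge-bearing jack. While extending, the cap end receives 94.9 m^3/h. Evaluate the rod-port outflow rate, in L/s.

Cap-side area A_cap = π/4 × (280 mm)² = 61580 mm^2
Rod-side annular area A_ann = π/4 × (280² − 173²) = 38070 mm^2
Piston speed v = Q_in/A_cap; rod-end outflow Q_out = v × A_ann = Q_in × A_ann/A_cap.

Q_out ≈ 16.3 L/s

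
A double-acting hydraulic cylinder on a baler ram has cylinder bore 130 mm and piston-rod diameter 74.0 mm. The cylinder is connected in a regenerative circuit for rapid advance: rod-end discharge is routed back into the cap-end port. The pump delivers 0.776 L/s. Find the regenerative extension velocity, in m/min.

In regeneration the rod-end outflow joins the pump flow into the cap end, so the net volume the pump must supply per unit advance equals the rod cross-section area.
Rod cross-section A_rod = π/4 × (74.0 mm)² = 4301 mm^2
v = Q_pump / A_rod

v ≈ 10.8 m/min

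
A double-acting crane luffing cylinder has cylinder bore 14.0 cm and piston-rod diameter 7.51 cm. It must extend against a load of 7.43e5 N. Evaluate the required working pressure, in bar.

P ≈ 483 bar

Cap-side area A_cap = π/4 × (14.0 cm)² = 153.9 cm^2
P = F / A = 7.43e5 N / A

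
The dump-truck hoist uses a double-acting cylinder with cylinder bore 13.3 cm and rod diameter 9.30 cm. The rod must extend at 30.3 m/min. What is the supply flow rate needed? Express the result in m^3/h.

Q ≈ 25.3 m^3/h

Cap-side area A_cap = π/4 × (13.3 cm)² = 138.9 cm^2
Q = A × v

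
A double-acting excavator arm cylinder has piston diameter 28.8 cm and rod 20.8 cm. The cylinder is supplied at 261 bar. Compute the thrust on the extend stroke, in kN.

Cap-side area A_cap = π/4 × (28.8 cm)² = 651.4 cm^2
F = P × A_cap = 261 bar × A_cap

F ≈ 1700 kN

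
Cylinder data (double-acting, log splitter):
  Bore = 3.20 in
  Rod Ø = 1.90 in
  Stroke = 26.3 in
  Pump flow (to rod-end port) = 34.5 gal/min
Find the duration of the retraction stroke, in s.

Rod-side annular area A_ann = π/4 × (3.20² − 1.90²) = 5.207 in^2
Swept volume V = A × L; t = V / Q = A·L / Q

t ≈ 1.03 s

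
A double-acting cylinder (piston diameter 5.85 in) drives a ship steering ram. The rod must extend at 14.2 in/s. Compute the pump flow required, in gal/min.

Cap-side area A_cap = π/4 × (5.85 in)² = 26.88 in^2
Q = A × v

Q ≈ 99.1 gal/min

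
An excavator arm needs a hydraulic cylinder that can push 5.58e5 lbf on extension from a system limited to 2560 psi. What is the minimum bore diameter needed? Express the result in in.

Extension force acts on the full piston face: F = P × (π/4)D².
D = √(4F / (πP)) = √(4 × 5.58e5 lbf / (π × 2560 psi))

D ≈ 16.7 in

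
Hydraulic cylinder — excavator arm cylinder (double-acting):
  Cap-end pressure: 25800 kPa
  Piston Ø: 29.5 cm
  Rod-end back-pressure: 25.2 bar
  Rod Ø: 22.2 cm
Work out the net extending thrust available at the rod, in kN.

F ≈ 1690 kN

Cap-side area A_cap = π/4 × (29.5 cm)² = 683.5 cm^2
Rod-side annular area A_ann = π/4 × (29.5² − 22.2²) = 296.4 cm^2
Net thrust = P_cap·A_cap − P_rod·A_ann = 1763 kN − 74.70 kN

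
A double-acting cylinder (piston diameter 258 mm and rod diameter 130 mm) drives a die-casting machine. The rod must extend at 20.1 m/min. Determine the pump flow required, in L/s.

Q ≈ 17.5 L/s

Cap-side area A_cap = π/4 × (258 mm)² = 52280 mm^2
Q = A × v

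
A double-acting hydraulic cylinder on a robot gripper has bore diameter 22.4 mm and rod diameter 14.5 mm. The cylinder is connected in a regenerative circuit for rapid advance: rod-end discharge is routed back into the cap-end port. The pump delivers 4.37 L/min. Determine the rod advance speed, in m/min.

In regeneration the rod-end outflow joins the pump flow into the cap end, so the net volume the pump must supply per unit advance equals the rod cross-section area.
Rod cross-section A_rod = π/4 × (14.5 mm)² = 165.1 mm^2
v = Q_pump / A_rod

v ≈ 26.5 m/min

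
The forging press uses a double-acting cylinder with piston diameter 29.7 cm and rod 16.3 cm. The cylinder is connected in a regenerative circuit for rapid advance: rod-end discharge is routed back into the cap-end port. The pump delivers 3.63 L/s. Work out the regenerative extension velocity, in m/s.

v ≈ 0.174 m/s

In regeneration the rod-end outflow joins the pump flow into the cap end, so the net volume the pump must supply per unit advance equals the rod cross-section area.
Rod cross-section A_rod = π/4 × (16.3 cm)² = 208.7 cm^2
v = Q_pump / A_rod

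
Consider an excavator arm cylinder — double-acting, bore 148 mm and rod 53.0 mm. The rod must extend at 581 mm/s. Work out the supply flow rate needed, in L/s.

Q ≈ 10.0 L/s

Cap-side area A_cap = π/4 × (148 mm)² = 17200 mm^2
Q = A × v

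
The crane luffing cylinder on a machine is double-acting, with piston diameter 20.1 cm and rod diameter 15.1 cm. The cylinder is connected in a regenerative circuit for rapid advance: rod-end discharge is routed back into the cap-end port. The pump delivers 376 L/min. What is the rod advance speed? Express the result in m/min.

In regeneration the rod-end outflow joins the pump flow into the cap end, so the net volume the pump must supply per unit advance equals the rod cross-section area.
Rod cross-section A_rod = π/4 × (15.1 cm)² = 179.1 cm^2
v = Q_pump / A_rod

v ≈ 21.0 m/min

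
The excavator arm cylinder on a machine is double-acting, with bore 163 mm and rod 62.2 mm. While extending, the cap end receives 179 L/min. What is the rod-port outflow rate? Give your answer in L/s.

Q_out ≈ 2.55 L/s

Cap-side area A_cap = π/4 × (163 mm)² = 20870 mm^2
Rod-side annular area A_ann = π/4 × (163² − 62.2²) = 17830 mm^2
Piston speed v = Q_in/A_cap; rod-end outflow Q_out = v × A_ann = Q_in × A_ann/A_cap.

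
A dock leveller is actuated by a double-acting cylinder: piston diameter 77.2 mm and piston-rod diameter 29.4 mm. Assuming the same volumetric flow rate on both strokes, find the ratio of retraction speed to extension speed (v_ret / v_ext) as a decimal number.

Cap-side area A_cap = π/4 × (77.2 mm)² = 4681 mm^2
Rod-side annular area A_ann = π/4 × (77.2² − 29.4²) = 4002 mm^2
For equal Q, v ∝ 1/A, so v_ret/v_ext = A_cap/A_ann.

v_ret/v_ext ≈ 1.17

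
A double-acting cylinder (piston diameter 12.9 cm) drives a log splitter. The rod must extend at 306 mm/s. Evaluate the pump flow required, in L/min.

Q ≈ 240 L/min

Cap-side area A_cap = π/4 × (12.9 cm)² = 130.7 cm^2
Q = A × v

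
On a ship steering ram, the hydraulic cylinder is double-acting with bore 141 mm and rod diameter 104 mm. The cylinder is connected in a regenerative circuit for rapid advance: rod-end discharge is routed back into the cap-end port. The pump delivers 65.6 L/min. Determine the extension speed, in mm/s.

v ≈ 129 mm/s

In regeneration the rod-end outflow joins the pump flow into the cap end, so the net volume the pump must supply per unit advance equals the rod cross-section area.
Rod cross-section A_rod = π/4 × (104 mm)² = 8495 mm^2
v = Q_pump / A_rod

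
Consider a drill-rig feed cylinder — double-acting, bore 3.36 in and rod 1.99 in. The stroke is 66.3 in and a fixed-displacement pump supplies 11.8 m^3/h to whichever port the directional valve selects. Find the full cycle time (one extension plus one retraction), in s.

t ≈ 4.85 s

Cap-side area A_cap = π/4 × (3.36 in)² = 8.867 in^2
Rod-side annular area A_ann = π/4 × (3.36² − 1.99²) = 5.757 in^2
t_ext = A_cap·L/Q = 2.939 s
t_ret = A_ann·L/Q = 1.908 s
t_cycle = t_ext + t_ret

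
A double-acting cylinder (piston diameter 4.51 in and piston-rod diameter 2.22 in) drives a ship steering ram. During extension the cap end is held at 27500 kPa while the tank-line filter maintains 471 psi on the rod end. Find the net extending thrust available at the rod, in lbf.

Cap-side area A_cap = π/4 × (4.51 in)² = 15.98 in^2
Rod-side annular area A_ann = π/4 × (4.51² − 2.22²) = 12.10 in^2
Net thrust = P_cap·A_cap − P_rod·A_ann = 63720 lbf − 5701 lbf

F ≈ 58000 lbf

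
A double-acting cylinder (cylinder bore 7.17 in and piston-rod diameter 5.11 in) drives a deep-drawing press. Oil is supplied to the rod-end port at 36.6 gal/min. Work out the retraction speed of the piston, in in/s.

v ≈ 7.09 in/s

Rod-side annular area A_ann = π/4 × (7.17² − 5.11²) = 19.87 in^2
Flow into the rod-end port fills the annular volume.
v = Q / A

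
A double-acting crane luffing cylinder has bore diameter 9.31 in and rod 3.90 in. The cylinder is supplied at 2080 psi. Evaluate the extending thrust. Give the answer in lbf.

Cap-side area A_cap = π/4 × (9.31 in)² = 68.08 in^2
F = P × A_cap = 2080 psi × A_cap

F ≈ 1.42e5 lbf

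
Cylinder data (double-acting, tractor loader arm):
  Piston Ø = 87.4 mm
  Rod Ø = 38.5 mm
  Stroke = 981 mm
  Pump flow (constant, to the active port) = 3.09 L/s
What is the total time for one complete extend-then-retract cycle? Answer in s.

Cap-side area A_cap = π/4 × (87.4 mm)² = 5999 mm^2
Rod-side annular area A_ann = π/4 × (87.4² − 38.5²) = 4835 mm^2
t_ext = A_cap·L/Q = 1.905 s
t_ret = A_ann·L/Q = 1.535 s
t_cycle = t_ext + t_ret

t ≈ 3.44 s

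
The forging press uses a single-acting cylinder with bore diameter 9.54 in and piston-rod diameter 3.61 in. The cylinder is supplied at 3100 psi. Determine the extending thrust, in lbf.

F ≈ 2.22e5 lbf

Cap-side area A_cap = π/4 × (9.54 in)² = 71.48 in^2
F = P × A_cap = 3100 psi × A_cap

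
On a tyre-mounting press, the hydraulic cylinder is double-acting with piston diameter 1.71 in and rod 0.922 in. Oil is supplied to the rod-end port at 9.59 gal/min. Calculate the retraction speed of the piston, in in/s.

v ≈ 22.7 in/s

Rod-side annular area A_ann = π/4 × (1.71² − 0.922²) = 1.629 in^2
Flow into the rod-end port fills the annular volume.
v = Q / A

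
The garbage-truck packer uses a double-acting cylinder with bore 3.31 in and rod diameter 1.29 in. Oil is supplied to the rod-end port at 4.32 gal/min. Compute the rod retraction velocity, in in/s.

Rod-side annular area A_ann = π/4 × (3.31² − 1.29²) = 7.298 in^2
Flow into the rod-end port fills the annular volume.
v = Q / A

v ≈ 2.28 in/s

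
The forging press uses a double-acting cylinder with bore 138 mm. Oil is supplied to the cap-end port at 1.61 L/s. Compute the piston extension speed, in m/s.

v ≈ 0.108 m/s

Cap-side area A_cap = π/4 × (138 mm)² = 14960 mm^2
v = Q / A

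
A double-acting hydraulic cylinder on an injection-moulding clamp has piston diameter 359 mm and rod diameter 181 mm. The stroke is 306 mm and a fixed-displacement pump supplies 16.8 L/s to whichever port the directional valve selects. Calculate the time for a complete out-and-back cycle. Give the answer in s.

t ≈ 3.22 s

Cap-side area A_cap = π/4 × (359 mm)² = 1.012e5 mm^2
Rod-side annular area A_ann = π/4 × (359² − 181²) = 75490 mm^2
t_ext = A_cap·L/Q = 1.844 s
t_ret = A_ann·L/Q = 1.375 s
t_cycle = t_ext + t_ret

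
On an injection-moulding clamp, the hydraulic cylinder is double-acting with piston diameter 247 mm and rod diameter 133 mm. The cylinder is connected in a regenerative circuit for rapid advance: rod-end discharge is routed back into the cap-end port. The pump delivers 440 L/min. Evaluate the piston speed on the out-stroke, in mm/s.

In regeneration the rod-end outflow joins the pump flow into the cap end, so the net volume the pump must supply per unit advance equals the rod cross-section area.
Rod cross-section A_rod = π/4 × (133 mm)² = 13890 mm^2
v = Q_pump / A_rod

v ≈ 528 mm/s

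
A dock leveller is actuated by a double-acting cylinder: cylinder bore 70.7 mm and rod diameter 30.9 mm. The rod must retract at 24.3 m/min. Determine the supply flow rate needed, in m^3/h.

Rod-side annular area A_ann = π/4 × (70.7² − 30.9²) = 3176 mm^2
Q = A × v

Q ≈ 4.63 m^3/h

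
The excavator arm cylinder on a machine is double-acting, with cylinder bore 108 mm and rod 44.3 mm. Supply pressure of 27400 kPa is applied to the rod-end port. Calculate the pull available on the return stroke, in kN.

F ≈ 209 kN

Rod-side annular area A_ann = π/4 × (108² − 44.3²) = 7620 mm^2
On retraction the pressure acts on the annular area (bore minus rod).
F = P × A_ann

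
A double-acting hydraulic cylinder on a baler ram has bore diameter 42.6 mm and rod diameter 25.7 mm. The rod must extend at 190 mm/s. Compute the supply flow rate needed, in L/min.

Cap-side area A_cap = π/4 × (42.6 mm)² = 1425 mm^2
Q = A × v

Q ≈ 16.2 L/min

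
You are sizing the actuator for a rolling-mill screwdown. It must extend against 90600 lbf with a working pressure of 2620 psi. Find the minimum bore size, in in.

Extension force acts on the full piston face: F = P × (π/4)D².
D = √(4F / (πP)) = √(4 × 90600 lbf / (π × 2620 psi))

D ≈ 6.64 in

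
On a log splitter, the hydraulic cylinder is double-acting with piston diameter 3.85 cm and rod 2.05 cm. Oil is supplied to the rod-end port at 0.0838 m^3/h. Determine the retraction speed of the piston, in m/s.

Rod-side annular area A_ann = π/4 × (3.85² − 2.05²) = 8.341 cm^2
Flow into the rod-end port fills the annular volume.
v = Q / A

v ≈ 0.0279 m/s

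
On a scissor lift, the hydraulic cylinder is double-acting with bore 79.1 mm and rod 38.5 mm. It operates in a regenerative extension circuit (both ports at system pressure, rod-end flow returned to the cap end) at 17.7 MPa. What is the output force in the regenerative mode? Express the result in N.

With equal pressure on both faces, forces on the annular region cancel; the net push is pressure × rod cross-section.
Rod cross-section A_rod = π/4 × (38.5 mm)² = 1164 mm^2
F = P × A_rod

F ≈ 20600 N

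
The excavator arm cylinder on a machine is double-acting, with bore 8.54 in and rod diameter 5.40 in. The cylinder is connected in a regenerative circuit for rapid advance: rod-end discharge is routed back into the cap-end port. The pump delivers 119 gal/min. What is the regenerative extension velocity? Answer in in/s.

In regeneration the rod-end outflow joins the pump flow into the cap end, so the net volume the pump must supply per unit advance equals the rod cross-section area.
Rod cross-section A_rod = π/4 × (5.40 in)² = 22.90 in^2
v = Q_pump / A_rod

v ≈ 20.0 in/s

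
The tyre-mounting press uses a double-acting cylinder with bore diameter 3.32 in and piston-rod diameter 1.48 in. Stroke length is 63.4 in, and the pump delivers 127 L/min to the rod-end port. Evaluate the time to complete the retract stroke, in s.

t ≈ 3.40 s

Rod-side annular area A_ann = π/4 × (3.32² − 1.48²) = 6.937 in^2
Swept volume V = A × L; t = V / Q = A·L / Q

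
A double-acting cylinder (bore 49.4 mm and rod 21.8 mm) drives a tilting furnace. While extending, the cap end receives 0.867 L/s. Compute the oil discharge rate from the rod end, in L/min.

Cap-side area A_cap = π/4 × (49.4 mm)² = 1917 mm^2
Rod-side annular area A_ann = π/4 × (49.4² − 21.8²) = 1543 mm^2
Piston speed v = Q_in/A_cap; rod-end outflow Q_out = v × A_ann = Q_in × A_ann/A_cap.

Q_out ≈ 41.9 L/min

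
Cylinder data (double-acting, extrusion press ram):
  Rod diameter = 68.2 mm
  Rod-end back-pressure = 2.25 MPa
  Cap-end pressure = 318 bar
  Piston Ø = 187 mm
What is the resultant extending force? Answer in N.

F ≈ 8.20e5 N

Cap-side area A_cap = π/4 × (187 mm)² = 27460 mm^2
Rod-side annular area A_ann = π/4 × (187² − 68.2²) = 23810 mm^2
Net thrust = P_cap·A_cap − P_rod·A_ann = 8.734e5 N − 53580 N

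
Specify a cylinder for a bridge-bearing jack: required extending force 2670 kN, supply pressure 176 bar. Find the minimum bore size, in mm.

D ≈ 439 mm

Extension force acts on the full piston face: F = P × (π/4)D².
D = √(4F / (πP)) = √(4 × 2670 kN / (π × 176 bar))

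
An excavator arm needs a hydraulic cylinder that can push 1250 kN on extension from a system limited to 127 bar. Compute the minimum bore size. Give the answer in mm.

D ≈ 354 mm

Extension force acts on the full piston face: F = P × (π/4)D².
D = √(4F / (πP)) = √(4 × 1250 kN / (π × 127 bar))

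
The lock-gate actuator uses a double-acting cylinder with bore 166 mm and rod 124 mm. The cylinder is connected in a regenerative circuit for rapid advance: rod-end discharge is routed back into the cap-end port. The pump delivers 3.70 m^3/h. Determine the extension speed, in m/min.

v ≈ 5.11 m/min

In regeneration the rod-end outflow joins the pump flow into the cap end, so the net volume the pump must supply per unit advance equals the rod cross-section area.
Rod cross-section A_rod = π/4 × (124 mm)² = 12080 mm^2
v = Q_pump / A_rod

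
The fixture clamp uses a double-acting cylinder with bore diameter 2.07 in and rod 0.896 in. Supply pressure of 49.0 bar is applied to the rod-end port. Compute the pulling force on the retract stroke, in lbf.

F ≈ 1940 lbf

Rod-side annular area A_ann = π/4 × (2.07² − 0.896²) = 2.735 in^2
On retraction the pressure acts on the annular area (bore minus rod).
F = P × A_ann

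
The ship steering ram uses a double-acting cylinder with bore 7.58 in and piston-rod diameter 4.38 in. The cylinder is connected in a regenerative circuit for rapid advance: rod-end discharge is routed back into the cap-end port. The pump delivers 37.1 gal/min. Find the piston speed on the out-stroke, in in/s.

v ≈ 9.48 in/s

In regeneration the rod-end outflow joins the pump flow into the cap end, so the net volume the pump must supply per unit advance equals the rod cross-section area.
Rod cross-section A_rod = π/4 × (4.38 in)² = 15.07 in^2
v = Q_pump / A_rod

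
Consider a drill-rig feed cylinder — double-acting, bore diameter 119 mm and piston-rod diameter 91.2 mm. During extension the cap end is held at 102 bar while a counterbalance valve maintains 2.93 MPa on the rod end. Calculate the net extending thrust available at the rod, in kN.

F ≈ 100 kN

Cap-side area A_cap = π/4 × (119 mm)² = 11120 mm^2
Rod-side annular area A_ann = π/4 × (119² − 91.2²) = 4590 mm^2
Net thrust = P_cap·A_cap − P_rod·A_ann = 113.4 kN − 13.45 kN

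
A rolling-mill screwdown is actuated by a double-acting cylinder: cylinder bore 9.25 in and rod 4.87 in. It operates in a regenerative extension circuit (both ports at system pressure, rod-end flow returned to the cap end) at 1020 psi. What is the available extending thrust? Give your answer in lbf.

F ≈ 19000 lbf

With equal pressure on both faces, forces on the annular region cancel; the net push is pressure × rod cross-section.
Rod cross-section A_rod = π/4 × (4.87 in)² = 18.63 in^2
F = P × A_rod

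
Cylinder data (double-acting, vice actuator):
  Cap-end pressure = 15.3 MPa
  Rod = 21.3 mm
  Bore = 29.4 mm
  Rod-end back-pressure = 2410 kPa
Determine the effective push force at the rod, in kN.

Cap-side area A_cap = π/4 × (29.4 mm)² = 678.9 mm^2
Rod-side annular area A_ann = π/4 × (29.4² − 21.3²) = 322.5 mm^2
Net thrust = P_cap·A_cap − P_rod·A_ann = 10.39 kN − 0.7773 kN

F ≈ 9.61 kN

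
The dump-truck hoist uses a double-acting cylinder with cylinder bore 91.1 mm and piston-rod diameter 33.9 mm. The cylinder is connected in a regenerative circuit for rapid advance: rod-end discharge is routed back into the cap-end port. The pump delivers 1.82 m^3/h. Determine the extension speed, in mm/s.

v ≈ 560 mm/s

In regeneration the rod-end outflow joins the pump flow into the cap end, so the net volume the pump must supply per unit advance equals the rod cross-section area.
Rod cross-section A_rod = π/4 × (33.9 mm)² = 902.6 mm^2
v = Q_pump / A_rod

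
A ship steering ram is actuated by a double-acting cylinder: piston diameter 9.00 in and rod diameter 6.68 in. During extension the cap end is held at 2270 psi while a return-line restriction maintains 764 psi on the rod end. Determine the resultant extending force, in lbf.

F ≈ 1.23e5 lbf

Cap-side area A_cap = π/4 × (9.00 in)² = 63.62 in^2
Rod-side annular area A_ann = π/4 × (9.00² − 6.68²) = 28.57 in^2
Net thrust = P_cap·A_cap − P_rod·A_ann = 1.444e5 lbf − 21830 lbf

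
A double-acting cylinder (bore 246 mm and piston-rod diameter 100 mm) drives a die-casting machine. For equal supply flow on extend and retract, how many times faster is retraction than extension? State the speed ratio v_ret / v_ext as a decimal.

Cap-side area A_cap = π/4 × (246 mm)² = 47530 mm^2
Rod-side annular area A_ann = π/4 × (246² − 100²) = 39680 mm^2
For equal Q, v ∝ 1/A, so v_ret/v_ext = A_cap/A_ann.

v_ret/v_ext ≈ 1.20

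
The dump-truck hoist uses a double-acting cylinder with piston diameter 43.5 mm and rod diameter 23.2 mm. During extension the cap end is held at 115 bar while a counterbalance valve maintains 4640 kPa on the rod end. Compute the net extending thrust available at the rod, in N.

F ≈ 12200 N

Cap-side area A_cap = π/4 × (43.5 mm)² = 1486 mm^2
Rod-side annular area A_ann = π/4 × (43.5² − 23.2²) = 1063 mm^2
Net thrust = P_cap·A_cap − P_rod·A_ann = 17090 N − 4934 N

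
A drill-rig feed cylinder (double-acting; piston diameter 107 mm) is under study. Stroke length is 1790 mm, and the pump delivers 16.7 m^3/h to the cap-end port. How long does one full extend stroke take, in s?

Cap-side area A_cap = π/4 × (107 mm)² = 8992 mm^2
Swept volume V = A × L; t = V / Q = A·L / Q

t ≈ 3.47 s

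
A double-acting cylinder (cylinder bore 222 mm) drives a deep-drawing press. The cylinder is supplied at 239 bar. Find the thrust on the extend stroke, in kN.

Cap-side area A_cap = π/4 × (222 mm)² = 38710 mm^2
F = P × A_cap = 239 bar × A_cap

F ≈ 925 kN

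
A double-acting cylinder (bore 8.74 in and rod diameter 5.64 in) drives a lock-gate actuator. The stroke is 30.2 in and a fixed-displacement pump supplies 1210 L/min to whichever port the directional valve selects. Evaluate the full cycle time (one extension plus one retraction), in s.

t ≈ 2.33 s

Cap-side area A_cap = π/4 × (8.74 in)² = 59.99 in^2
Rod-side annular area A_ann = π/4 × (8.74² − 5.64²) = 35.01 in^2
t_ext = A_cap·L/Q = 1.472 s
t_ret = A_ann·L/Q = 0.8592 s
t_cycle = t_ext + t_ret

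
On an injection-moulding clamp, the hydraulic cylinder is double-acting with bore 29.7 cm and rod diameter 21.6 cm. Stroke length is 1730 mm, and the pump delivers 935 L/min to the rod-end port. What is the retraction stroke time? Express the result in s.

t ≈ 3.62 s

Rod-side annular area A_ann = π/4 × (29.7² − 21.6²) = 326.4 cm^2
Swept volume V = A × L; t = V / Q = A·L / Q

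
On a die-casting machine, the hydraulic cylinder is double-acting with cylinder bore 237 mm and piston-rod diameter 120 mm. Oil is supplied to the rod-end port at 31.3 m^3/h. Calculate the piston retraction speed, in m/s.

v ≈ 0.265 m/s

Rod-side annular area A_ann = π/4 × (237² − 120²) = 32810 mm^2
Flow into the rod-end port fills the annular volume.
v = Q / A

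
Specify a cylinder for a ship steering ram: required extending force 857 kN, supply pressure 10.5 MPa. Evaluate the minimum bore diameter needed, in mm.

Extension force acts on the full piston face: F = P × (π/4)D².
D = √(4F / (πP)) = √(4 × 857 kN / (π × 10.5 MPa))

D ≈ 322 mm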